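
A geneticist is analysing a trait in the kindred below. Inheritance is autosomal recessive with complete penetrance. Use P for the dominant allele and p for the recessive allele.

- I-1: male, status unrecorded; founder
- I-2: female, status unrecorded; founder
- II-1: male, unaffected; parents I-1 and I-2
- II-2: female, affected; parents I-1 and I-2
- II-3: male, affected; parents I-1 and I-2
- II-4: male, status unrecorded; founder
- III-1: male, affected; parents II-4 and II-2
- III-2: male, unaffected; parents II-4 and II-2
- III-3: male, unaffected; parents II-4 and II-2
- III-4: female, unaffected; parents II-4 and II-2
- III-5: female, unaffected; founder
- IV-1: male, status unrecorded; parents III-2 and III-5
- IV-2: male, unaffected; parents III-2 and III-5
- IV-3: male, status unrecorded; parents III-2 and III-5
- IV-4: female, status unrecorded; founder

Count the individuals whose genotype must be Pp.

4

Obligate heterozygotes: II-4 passed P to III-2 (Pp, whose p came from II-2) and passed p to III-1 (pp), so II-4 is Pp; III-2 is unaffected so carries P and received p from II-2 (pp), so III-2 is Pp; III-3 is unaffected so carries P and received p from II-2 (pp), so III-3 is Pp; III-4 is unaffected so carries P and received p from II-2 (pp), so III-4 is Pp.
Every other individual is either homozygous by phenotype or has at least one consistent homozygous assignment, so the count is 4.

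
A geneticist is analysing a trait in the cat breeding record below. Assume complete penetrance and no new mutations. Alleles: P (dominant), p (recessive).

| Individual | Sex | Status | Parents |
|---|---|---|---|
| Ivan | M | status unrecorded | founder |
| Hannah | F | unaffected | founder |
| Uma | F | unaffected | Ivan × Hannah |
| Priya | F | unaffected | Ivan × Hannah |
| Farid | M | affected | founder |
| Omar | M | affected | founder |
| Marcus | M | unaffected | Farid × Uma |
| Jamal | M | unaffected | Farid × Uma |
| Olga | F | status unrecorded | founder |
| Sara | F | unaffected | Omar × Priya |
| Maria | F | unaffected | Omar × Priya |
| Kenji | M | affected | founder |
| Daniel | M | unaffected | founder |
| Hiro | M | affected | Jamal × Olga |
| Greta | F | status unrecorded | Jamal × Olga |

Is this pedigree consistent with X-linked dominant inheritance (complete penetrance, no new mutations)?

Under X-linked dominant, Sara (unaffected, female) cannot arise from Omar (affected) × Priya (unaffected).

No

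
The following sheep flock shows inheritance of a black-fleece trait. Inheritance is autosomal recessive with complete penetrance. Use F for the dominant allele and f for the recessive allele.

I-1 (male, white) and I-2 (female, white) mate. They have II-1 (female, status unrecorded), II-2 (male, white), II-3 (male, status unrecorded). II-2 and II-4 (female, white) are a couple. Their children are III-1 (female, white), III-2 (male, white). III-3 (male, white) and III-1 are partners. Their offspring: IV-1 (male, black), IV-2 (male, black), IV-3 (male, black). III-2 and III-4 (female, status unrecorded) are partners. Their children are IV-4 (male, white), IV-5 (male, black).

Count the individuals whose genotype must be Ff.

3

Obligate heterozygotes: III-1 is white so carries F and passed f to IV-1 (ff), so III-1 is Ff; III-2 is white so carries F and passed f to IV-5 (ff), so III-2 is Ff; III-3 is white so carries F and passed f to IV-1 (ff), so III-3 is Ff.
Every other individual is either homozygous by phenotype or has at least one consistent homozygous assignment, so the count is 3.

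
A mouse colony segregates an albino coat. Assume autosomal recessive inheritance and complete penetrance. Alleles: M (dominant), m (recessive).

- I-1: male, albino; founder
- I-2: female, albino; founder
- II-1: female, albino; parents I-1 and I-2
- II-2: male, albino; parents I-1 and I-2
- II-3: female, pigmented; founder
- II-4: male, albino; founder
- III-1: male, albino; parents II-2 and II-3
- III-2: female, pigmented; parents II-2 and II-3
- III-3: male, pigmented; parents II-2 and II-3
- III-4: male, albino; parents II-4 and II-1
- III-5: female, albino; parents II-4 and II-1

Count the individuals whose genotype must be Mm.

3

Obligate heterozygotes: II-3 is pigmented so carries M and passed m to III-1 (mm), so II-3 is Mm; III-2 is pigmented so carries M and received m from II-2 (mm), so III-2 is Mm; III-3 is pigmented so carries M and received m from II-2 (mm), so III-3 is Mm.
Every other individual is either homozygous by phenotype or has at least one consistent homozygous assignment, so the count is 3.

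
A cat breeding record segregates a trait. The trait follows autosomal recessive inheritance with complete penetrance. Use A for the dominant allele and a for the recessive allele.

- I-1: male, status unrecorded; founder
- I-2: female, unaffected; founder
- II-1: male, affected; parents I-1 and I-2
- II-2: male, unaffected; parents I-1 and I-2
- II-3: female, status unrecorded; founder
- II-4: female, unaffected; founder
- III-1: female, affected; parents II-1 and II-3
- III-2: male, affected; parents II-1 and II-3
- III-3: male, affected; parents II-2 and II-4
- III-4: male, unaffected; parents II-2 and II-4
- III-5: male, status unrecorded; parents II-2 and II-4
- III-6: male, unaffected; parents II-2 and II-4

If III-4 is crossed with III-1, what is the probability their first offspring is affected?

II-2 is unaffected so carries A and passed a to III-3 (aa), so II-2 is Aa.
II-4 is unaffected so carries A and passed a to III-3 (aa), so II-4 is Aa.
III-4 is an unaffected offspring of II-2 (Aa) × II-4 (Aa), whose cross gives 1/4 AA : 1/2 Aa : 1/4 aa; conditioning on being unaffected, III-4 is AA with probability 1/3, Aa with probability 2/3.
III-1 is affected, so III-1 is aa.
Summing over parental genotype combinations, P(offspring is affected) = 2/3·1/2 = 1/3.

1/3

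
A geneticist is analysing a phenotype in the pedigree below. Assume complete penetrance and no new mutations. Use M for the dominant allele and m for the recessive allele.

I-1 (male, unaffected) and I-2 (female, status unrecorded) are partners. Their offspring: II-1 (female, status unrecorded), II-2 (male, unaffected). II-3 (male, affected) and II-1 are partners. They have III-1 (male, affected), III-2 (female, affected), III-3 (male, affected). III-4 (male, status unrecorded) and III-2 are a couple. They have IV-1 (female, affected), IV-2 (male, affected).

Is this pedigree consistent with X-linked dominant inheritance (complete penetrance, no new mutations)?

Yes

A consistent assignment under X-linked dominant exists: I-1 X^m Y, I-2 X^M X^m, II-1 X^M X^m, II-2 X^m Y, II-3 X^M Y, III-1 X^M Y, III-2 X^M X^M, III-3 X^M Y, III-4 X^M Y, IV-1 X^M X^M, IV-2 X^M Y.
In this assignment every recorded phenotype matches its genotype and every non-founder's genotype is obtainable from its parents' genotypes, so the pedigree is consistent.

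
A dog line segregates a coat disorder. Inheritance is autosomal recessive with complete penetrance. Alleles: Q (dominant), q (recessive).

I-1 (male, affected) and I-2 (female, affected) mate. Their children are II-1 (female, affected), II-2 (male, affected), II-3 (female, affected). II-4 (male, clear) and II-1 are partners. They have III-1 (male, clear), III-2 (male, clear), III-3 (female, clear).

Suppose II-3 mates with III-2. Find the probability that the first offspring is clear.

II-3 is affected, so II-3 is qq.
III-2 is clear so carries Q and received q from II-1 (qq), so III-2 is Qq.
The cross gives 1/2 Qq : 1/2 qq, so P(offspring is clear) = 1/2.

1/2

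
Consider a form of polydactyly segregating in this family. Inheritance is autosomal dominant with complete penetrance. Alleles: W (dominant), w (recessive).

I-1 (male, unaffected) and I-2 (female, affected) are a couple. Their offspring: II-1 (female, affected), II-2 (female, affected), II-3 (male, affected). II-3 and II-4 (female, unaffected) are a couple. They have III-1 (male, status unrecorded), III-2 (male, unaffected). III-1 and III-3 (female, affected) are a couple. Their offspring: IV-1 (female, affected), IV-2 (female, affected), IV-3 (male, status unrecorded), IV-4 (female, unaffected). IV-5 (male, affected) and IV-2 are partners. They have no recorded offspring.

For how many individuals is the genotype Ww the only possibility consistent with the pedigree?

Obligate heterozygotes: II-1 is affected so carries W and received w from I-1 (ww), so II-1 is Ww; II-2 is affected so carries W and received w from I-1 (ww), so II-2 is Ww; II-3 is affected so carries W and received w from I-1 (ww), so II-3 is Ww; III-3 is affected so carries W and passed w to IV-4 (ww), so III-3 is Ww.
Every other individual is either homozygous by phenotype or has at least one consistent homozygous assignment, so the count is 4.

4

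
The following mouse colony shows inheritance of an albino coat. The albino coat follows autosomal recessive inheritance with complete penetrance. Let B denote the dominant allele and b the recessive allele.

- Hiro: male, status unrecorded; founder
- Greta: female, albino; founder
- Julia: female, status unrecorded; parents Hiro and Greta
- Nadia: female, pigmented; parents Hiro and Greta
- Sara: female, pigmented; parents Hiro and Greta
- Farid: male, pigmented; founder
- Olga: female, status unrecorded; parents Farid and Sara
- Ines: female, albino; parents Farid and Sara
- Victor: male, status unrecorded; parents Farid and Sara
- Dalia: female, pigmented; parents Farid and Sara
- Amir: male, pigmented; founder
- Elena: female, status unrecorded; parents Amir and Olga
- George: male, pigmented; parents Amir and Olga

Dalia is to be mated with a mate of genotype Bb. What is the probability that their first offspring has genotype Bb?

1/2

Farid is pigmented so carries B and passed b to Ines (bb), so Farid is Bb.
Sara is pigmented so carries B and received b from Greta (bb), so Sara is Bb.
Dalia is a pigmented offspring of Farid (Bb) × Sara (Bb), whose cross gives 1/4 BB : 1/2 Bb : 1/4 bb; conditioning on being pigmented, Dalia is BB with probability 1/3, Bb with probability 2/3.
Summing over parental genotype combinations, P(offspring has genotype Bb) = 1/3·1/2 + 2/3·1/2 = 1/2.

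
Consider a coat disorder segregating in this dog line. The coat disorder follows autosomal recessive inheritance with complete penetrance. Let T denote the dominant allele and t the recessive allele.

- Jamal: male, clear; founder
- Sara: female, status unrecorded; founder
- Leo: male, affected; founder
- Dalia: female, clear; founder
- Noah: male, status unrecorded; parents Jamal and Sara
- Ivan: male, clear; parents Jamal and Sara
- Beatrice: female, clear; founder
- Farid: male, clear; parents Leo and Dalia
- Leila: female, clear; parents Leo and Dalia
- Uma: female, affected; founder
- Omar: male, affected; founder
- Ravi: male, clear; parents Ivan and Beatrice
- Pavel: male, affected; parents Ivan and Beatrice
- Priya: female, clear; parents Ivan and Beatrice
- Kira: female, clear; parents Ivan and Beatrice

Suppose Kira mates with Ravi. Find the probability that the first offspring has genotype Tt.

4/9

Ivan is clear so carries T and passed t to Pavel (tt), so Ivan is Tt.
Beatrice is clear so carries T and passed t to Pavel (tt), so Beatrice is Tt.
Kira is a clear offspring of Ivan (Tt) × Beatrice (Tt), whose cross gives 1/4 TT : 1/2 Tt : 1/4 tt; conditioning on being clear, Kira is TT with probability 1/3, Tt with probability 2/3.
Ravi is a clear offspring of Ivan (Tt) × Beatrice (Tt), whose cross gives 1/4 TT : 1/2 Tt : 1/4 tt; conditioning on being clear, Ravi is TT with probability 1/3, Tt with probability 2/3.
Summing over parental genotype combinations, P(offspring has genotype Tt) = 2/9·1/2 + 2/9·1/2 + 4/9·1/2 = 4/9.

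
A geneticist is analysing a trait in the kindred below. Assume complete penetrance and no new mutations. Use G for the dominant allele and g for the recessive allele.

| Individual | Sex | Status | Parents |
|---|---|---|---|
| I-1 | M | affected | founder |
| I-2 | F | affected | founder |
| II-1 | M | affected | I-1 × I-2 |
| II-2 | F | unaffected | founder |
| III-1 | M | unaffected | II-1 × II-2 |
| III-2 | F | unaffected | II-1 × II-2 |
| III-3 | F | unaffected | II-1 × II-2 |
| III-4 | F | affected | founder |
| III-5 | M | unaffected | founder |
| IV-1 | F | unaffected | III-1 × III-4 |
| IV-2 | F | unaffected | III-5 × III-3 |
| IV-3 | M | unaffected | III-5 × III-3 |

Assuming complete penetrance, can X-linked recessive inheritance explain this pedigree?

A consistent assignment under X-linked recessive exists: I-1 X^g Y, I-2 X^g X^g, II-1 X^g Y, II-2 X^G X^G, III-1 X^G Y, III-2 X^G X^g, III-3 X^G X^g, III-4 X^g X^g, III-5 X^G Y, IV-1 X^G X^g, IV-2 X^G X^G, IV-3 X^G Y.
In this assignment every recorded phenotype matches its genotype and every non-founder's genotype is obtainable from its parents' genotypes, so the pedigree is consistent.

Yes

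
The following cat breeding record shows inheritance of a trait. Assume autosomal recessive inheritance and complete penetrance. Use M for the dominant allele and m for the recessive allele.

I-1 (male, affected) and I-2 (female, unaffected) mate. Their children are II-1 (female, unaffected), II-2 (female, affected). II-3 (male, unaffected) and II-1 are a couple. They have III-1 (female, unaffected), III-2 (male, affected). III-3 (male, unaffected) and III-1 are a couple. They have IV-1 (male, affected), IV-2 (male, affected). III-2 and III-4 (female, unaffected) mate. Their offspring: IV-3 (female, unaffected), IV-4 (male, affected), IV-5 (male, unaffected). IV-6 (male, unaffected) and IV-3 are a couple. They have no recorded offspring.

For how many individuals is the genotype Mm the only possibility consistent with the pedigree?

8

Obligate heterozygotes: I-2 is unaffected so carries M and passed m to II-2 (mm), so I-2 is Mm; II-1 is unaffected so carries M and received m from I-1 (mm), so II-1 is Mm; II-3 is unaffected so carries M and passed m to III-2 (mm), so II-3 is Mm; III-1 is unaffected so carries M and passed m to IV-1 (mm), so III-1 is Mm; III-3 is unaffected so carries M and passed m to IV-1 (mm), so III-3 is Mm; III-4 is unaffected so carries M and passed m to IV-4 (mm), so III-4 is Mm; IV-3 is unaffected so carries M and received m from III-2 (mm), so IV-3 is Mm; IV-5 is unaffected so carries M and received m from III-2 (mm), so IV-5 is Mm.
Every other individual is either homozygous by phenotype or has at least one consistent homozygous assignment, so the count is 8.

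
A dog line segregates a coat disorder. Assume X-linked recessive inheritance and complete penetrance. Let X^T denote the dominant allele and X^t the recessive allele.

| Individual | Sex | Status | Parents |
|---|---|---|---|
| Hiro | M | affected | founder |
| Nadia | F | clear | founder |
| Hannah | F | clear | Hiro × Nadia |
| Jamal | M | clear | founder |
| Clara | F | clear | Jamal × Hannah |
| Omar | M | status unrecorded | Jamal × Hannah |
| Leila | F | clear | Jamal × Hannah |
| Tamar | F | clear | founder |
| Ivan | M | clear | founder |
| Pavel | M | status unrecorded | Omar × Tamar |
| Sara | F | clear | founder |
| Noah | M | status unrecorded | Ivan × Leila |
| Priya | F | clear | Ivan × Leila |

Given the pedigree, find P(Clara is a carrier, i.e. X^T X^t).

Jamal is clear, so Jamal is X^T Y.
Hannah is clear so carries T and received t from Hiro (X^t Y), so Hannah is X^T X^t.
Their cross gives offspring ratios 1/2 X^T X^T : 1/2 X^T X^t. Conditioning on Clara being clear, P(X^T X^t) = 1/2 / 1 = 1/2.

1/2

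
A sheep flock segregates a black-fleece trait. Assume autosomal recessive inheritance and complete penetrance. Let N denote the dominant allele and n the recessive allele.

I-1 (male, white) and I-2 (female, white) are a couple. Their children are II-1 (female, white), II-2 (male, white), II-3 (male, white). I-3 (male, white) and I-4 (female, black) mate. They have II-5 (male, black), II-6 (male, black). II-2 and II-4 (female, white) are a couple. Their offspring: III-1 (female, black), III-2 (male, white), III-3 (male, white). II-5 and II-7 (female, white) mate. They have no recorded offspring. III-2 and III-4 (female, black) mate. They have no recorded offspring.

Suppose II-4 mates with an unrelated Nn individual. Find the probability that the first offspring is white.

II-4 is white so carries N and passed n to III-1 (nn), so II-4 is Nn.
The cross gives 1/4 NN : 1/2 Nn : 1/4 nn, so P(offspring is white) = 3/4.

3/4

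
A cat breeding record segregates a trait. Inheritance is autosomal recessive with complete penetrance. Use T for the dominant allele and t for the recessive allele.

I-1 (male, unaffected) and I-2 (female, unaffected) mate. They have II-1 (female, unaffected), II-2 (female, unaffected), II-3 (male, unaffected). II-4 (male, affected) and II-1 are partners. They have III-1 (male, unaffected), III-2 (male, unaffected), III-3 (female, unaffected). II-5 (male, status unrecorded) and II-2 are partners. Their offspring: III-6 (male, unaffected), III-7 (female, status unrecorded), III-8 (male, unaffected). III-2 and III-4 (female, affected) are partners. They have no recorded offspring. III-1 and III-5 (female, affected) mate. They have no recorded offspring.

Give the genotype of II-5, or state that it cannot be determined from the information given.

cannot be determined

II-5's phenotype is unrecorded, and no parent or child forces a single allele at both positions; consistent genotype assignments exist with II-5 as TT or Tt or tt.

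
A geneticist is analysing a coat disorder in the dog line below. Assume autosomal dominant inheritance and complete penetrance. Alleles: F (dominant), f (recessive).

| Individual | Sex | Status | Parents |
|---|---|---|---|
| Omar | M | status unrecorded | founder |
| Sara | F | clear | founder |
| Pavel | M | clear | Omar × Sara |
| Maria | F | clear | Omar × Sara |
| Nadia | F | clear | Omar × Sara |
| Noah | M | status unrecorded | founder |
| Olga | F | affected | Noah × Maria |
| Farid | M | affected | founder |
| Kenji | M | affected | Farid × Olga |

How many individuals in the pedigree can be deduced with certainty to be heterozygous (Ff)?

Obligate heterozygotes: Olga is affected so carries F and received f from Maria (ff), so Olga is Ff.
Every other individual is either homozygous by phenotype or has at least one consistent homozygous assignment, so the count is 1.

1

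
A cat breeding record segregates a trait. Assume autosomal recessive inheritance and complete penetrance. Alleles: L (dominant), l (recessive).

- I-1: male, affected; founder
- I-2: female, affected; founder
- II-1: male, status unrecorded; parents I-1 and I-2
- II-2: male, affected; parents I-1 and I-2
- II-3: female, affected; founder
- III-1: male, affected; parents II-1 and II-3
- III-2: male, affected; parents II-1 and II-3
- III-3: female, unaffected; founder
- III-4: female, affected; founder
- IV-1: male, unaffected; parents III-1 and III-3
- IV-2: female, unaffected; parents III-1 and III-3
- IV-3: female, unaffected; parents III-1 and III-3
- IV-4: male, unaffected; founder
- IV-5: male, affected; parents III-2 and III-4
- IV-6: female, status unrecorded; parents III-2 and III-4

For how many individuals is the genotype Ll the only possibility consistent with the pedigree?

Obligate heterozygotes: IV-1 is unaffected so carries L and received l from III-1 (ll), so IV-1 is Ll; IV-2 is unaffected so carries L and received l from III-1 (ll), so IV-2 is Ll; IV-3 is unaffected so carries L and received l from III-1 (ll), so IV-3 is Ll.
Every other individual is either homozygous by phenotype or has at least one consistent homozygous assignment, so the count is 3.

3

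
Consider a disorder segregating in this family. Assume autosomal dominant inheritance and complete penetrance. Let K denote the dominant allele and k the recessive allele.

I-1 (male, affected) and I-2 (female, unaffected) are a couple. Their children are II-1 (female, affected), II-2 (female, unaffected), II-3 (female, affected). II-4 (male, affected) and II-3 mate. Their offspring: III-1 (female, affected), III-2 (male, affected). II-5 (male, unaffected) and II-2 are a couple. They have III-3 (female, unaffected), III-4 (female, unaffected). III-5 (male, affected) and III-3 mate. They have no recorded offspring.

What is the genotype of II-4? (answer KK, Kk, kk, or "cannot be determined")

II-4's phenotype allows KK or Kk, and no parent or child forces a single allele at both positions; consistent genotype assignments exist with II-4 as KK or Kk.

cannot be determined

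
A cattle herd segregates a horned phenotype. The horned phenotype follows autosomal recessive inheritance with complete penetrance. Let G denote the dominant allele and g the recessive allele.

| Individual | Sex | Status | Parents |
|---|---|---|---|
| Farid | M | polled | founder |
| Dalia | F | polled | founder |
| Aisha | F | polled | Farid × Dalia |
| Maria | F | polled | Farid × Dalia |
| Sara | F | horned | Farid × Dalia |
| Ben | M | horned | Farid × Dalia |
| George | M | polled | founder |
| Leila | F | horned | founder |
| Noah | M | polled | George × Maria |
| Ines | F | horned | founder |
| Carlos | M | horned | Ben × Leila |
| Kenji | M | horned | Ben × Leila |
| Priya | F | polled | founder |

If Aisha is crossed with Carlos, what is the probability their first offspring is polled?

Farid is polled so carries G and passed g to Sara (gg), so Farid is Gg.
Dalia is polled so carries G and passed g to Sara (gg), so Dalia is Gg.
Aisha is a polled offspring of Farid (Gg) × Dalia (Gg), whose cross gives 1/4 GG : 1/2 Gg : 1/4 gg; conditioning on being polled, Aisha is GG with probability 1/3, Gg with probability 2/3.
Carlos is horned, so Carlos is gg.
Summing over parental genotype combinations, P(offspring is polled) = 1/3·1 + 2/3·1/2 = 2/3.

2/3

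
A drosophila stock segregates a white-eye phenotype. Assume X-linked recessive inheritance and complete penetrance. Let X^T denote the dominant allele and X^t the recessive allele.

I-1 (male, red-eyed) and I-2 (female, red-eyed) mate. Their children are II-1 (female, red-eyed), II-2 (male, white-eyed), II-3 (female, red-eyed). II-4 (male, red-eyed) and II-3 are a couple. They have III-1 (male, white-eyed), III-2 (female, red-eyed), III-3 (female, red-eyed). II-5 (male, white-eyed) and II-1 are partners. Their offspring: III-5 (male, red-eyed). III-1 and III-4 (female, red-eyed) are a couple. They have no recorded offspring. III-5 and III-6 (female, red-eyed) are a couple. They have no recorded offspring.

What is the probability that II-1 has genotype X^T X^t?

1/3

I-1 is red-eyed, so I-1 is X^T Y.
I-2 is red-eyed so carries T and passed t to II-2 (X^t Y), so I-2 is X^T X^t.
Their cross gives offspring ratios 1/2 X^T X^T : 1/2 X^T X^t. Conditioning on II-1 being red-eyed, P(X^T X^t) = 1/2 / 1 = 1/2 before taking II-1's own offspring into account.
II-5 is white-eyed, so II-5 is X^t Y.
Now use II-1's offspring. Probability of each recorded status — red-eyed son III-5: 1/2 if II-1 is X^T X^t, 1 if X^T X^T.
Bayes: P(X^T X^t) = 1/2·1/2 / (1/2·1/2 + 1/2·1) = 1/3.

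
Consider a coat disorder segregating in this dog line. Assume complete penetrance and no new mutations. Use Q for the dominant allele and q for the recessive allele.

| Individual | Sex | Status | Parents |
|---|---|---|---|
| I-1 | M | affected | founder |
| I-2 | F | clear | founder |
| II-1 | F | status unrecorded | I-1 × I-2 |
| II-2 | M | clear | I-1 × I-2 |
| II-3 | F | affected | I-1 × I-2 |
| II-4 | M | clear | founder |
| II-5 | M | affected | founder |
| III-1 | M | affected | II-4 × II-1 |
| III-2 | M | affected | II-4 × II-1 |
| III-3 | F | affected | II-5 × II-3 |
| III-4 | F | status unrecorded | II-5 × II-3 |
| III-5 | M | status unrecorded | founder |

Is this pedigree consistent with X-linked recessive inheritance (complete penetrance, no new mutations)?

Yes

A consistent assignment under X-linked recessive exists: I-1 X^q Y, I-2 X^Q X^q, II-1 X^Q X^q, II-2 X^Q Y, II-3 X^q X^q, II-4 X^Q Y, II-5 X^q Y, III-1 X^q Y, III-2 X^q Y, III-3 X^q X^q, III-4 X^q X^q, III-5 X^Q Y.
In this assignment every recorded phenotype matches its genotype and every non-founder's genotype is obtainable from its parents' genotypes, so the pedigree is consistent.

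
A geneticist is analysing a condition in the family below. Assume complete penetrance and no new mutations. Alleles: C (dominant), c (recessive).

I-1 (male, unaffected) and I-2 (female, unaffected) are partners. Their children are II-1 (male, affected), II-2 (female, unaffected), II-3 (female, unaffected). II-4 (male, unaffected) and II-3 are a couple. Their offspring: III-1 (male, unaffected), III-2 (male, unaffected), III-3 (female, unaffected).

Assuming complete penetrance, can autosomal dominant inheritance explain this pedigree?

No

Under autosomal dominant, II-1 (affected, male) cannot arise from I-1 (unaffected) × I-2 (unaffected).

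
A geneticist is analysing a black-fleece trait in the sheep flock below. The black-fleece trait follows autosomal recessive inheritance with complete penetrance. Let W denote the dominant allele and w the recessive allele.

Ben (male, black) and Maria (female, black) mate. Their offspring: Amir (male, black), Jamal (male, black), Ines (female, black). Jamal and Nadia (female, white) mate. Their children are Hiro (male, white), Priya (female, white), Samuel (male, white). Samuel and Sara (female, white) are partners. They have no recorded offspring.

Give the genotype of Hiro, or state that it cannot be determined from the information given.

Ww

From phenotype alone, Hiro is WW or Ww.
Hiro is white so carries W and received w from Jamal (ww), so Hiro is Ww.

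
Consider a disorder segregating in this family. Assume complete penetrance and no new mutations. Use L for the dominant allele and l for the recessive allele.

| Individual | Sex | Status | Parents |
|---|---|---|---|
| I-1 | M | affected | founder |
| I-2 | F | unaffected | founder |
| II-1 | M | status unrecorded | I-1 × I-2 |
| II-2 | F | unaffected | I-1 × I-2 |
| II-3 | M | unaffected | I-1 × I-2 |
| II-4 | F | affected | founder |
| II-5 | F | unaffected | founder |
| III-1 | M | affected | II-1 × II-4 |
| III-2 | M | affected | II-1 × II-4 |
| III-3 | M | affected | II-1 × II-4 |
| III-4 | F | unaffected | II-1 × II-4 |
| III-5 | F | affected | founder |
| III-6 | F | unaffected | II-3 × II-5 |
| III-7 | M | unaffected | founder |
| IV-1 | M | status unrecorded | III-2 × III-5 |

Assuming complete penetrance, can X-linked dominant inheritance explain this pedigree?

Under X-linked dominant, II-2 (unaffected, female) cannot arise from I-1 (affected) × I-2 (unaffected).

No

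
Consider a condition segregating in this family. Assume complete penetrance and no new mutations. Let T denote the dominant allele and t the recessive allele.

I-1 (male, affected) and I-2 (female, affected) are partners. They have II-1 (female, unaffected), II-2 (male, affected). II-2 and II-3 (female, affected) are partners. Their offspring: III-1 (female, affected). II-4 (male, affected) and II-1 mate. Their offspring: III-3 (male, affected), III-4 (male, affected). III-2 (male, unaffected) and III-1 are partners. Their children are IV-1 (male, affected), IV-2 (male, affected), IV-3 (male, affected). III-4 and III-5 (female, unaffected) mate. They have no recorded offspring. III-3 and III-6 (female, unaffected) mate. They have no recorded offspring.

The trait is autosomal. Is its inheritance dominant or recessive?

I-1 and I-2 are both affected yet have an unaffected child II-1. Under a recessive model two affected parents are homozygous and every child would be affected, so the trait cannot be recessive.

dominant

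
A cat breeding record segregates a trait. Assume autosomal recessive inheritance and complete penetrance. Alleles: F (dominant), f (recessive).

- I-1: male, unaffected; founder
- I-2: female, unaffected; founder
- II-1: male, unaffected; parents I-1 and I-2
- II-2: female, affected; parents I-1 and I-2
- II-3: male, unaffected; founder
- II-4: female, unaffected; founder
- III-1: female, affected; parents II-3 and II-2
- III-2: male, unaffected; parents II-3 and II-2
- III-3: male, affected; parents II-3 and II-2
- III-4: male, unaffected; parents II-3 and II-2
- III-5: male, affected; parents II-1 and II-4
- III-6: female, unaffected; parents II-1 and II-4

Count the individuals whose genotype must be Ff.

Obligate heterozygotes: I-1 is unaffected so carries F and passed f to II-2 (ff), so I-1 is Ff; I-2 is unaffected so carries F and passed f to II-2 (ff), so I-2 is Ff; II-1 is unaffected so carries F and passed f to III-5 (ff), so II-1 is Ff; II-3 is unaffected so carries F and passed f to III-1 (ff), so II-3 is Ff; II-4 is unaffected so carries F and passed f to III-5 (ff), so II-4 is Ff; III-2 is unaffected so carries F and received f from II-2 (ff), so III-2 is Ff; III-4 is unaffected so carries F and received f from II-2 (ff), so III-4 is Ff.
Every other individual is either homozygous by phenotype or has at least one consistent homozygous assignment, so the count is 7.

7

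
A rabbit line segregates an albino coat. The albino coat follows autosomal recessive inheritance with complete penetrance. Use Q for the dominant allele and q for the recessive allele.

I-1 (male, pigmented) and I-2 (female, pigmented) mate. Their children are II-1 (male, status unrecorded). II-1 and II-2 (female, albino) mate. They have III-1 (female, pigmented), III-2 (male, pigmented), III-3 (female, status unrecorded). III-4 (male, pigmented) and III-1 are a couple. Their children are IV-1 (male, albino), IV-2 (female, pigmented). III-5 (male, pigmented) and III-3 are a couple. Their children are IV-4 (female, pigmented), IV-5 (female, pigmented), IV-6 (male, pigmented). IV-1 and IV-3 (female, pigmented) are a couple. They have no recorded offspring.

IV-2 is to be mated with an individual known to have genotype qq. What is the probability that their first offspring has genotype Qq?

III-4 is pigmented so carries Q and passed q to IV-1 (qq), so III-4 is Qq.
III-1 is pigmented so carries Q and received q from II-2 (qq), so III-1 is Qq.
IV-2 is a pigmented offspring of III-4 (Qq) × III-1 (Qq), whose cross gives 1/4 QQ : 1/2 Qq : 1/4 qq; conditioning on being pigmented, IV-2 is QQ with probability 1/3, Qq with probability 2/3.
Summing over parental genotype combinations, P(offspring has genotype Qq) = 1/3·1 + 2/3·1/2 = 2/3.

2/3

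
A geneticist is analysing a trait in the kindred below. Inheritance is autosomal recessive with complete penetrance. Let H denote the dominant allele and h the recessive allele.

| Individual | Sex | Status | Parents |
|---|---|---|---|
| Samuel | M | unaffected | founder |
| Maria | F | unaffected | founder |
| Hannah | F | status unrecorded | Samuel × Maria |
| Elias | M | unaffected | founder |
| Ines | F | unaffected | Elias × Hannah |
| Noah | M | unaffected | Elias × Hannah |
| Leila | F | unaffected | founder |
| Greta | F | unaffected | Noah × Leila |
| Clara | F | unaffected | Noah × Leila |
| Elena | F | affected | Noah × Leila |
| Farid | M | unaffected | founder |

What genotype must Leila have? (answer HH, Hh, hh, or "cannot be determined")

Hh

From phenotype alone, Leila is HH or Hh.
Leila is unaffected so carries H and passed h to Elena (hh), so Leila is Hh.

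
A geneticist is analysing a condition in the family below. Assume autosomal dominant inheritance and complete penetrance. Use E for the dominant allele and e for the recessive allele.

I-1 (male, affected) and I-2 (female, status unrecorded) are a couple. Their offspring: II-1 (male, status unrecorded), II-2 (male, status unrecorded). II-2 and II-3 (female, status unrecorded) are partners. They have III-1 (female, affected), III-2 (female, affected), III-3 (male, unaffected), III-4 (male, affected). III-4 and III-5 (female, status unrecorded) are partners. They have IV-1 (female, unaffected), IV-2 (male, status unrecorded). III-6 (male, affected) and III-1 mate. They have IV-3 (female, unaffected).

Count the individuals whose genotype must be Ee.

Obligate heterozygotes: III-1 is affected so carries E and passed e to IV-3 (ee), so III-1 is Ee; III-4 is affected so carries E and passed e to IV-1 (ee), so III-4 is Ee; III-6 is affected so carries E and passed e to IV-3 (ee), so III-6 is Ee.
Every other individual is either homozygous by phenotype or has at least one consistent homozygous assignment, so the count is 3.

3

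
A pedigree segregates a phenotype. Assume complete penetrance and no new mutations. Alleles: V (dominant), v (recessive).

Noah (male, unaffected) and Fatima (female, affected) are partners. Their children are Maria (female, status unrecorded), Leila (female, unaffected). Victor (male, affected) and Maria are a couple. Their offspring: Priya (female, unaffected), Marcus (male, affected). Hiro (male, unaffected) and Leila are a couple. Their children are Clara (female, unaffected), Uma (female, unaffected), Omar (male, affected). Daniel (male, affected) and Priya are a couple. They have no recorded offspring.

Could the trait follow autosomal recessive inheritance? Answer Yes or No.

A consistent assignment under autosomal recessive exists: Noah VV, Fatima vv, Maria Vv, Leila Vv, Victor vv, Hiro Vv, Priya Vv, Marcus vv, Daniel vv, Clara VV, Uma VV, Omar vv.
In this assignment every recorded phenotype matches its genotype and every non-founder's genotype is obtainable from its parents' genotypes, so the pedigree is consistent.

Yes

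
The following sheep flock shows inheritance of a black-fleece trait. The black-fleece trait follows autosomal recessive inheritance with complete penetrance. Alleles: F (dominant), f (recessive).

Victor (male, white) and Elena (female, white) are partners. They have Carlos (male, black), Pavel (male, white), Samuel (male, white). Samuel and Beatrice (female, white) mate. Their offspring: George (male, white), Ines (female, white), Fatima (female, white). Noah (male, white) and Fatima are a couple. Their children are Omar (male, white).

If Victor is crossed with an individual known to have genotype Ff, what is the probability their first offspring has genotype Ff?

Victor is white so carries F and passed f to Carlos (ff), so Victor is Ff.
The cross gives 1/4 FF : 1/2 Ff : 1/4 ff, so P(offspring has genotype Ff) = 1/2.

1/2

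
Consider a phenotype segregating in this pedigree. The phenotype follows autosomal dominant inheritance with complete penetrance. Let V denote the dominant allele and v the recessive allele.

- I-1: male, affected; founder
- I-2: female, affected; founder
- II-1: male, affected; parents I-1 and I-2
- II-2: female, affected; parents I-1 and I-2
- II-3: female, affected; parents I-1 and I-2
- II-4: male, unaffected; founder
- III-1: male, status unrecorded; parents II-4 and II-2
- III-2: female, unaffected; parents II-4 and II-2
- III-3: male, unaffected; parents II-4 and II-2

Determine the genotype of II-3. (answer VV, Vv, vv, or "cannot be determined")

cannot be determined

II-3's phenotype allows VV or Vv, and no parent or child forces a single allele at both positions; consistent genotype assignments exist with II-3 as VV or Vv.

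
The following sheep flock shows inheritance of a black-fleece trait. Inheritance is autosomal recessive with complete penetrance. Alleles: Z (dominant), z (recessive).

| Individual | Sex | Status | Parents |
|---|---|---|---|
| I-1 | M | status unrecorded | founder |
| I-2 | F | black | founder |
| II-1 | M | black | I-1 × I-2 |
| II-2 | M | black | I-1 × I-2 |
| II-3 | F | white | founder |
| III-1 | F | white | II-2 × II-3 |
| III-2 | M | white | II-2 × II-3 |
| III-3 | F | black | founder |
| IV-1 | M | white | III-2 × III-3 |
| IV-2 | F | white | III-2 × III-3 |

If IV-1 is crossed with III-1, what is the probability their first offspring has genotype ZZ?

1/4

IV-1 is white so carries Z and received z from III-3 (zz), so IV-1 is Zz.
III-1 is white so carries Z and received z from II-2 (zz), so III-1 is Zz.
The cross gives 1/4 ZZ : 1/2 Zz : 1/4 zz, so P(offspring has genotype ZZ) = 1/4.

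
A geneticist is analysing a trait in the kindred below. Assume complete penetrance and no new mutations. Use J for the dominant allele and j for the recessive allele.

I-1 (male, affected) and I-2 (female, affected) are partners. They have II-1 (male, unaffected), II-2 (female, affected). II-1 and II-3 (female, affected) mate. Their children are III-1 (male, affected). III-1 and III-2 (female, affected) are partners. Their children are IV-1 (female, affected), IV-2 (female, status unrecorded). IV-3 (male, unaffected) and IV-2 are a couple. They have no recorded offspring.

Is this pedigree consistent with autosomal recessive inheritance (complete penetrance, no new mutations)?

Under autosomal recessive, II-1 (unaffected, male) cannot arise from I-1 (affected) × I-2 (affected).

No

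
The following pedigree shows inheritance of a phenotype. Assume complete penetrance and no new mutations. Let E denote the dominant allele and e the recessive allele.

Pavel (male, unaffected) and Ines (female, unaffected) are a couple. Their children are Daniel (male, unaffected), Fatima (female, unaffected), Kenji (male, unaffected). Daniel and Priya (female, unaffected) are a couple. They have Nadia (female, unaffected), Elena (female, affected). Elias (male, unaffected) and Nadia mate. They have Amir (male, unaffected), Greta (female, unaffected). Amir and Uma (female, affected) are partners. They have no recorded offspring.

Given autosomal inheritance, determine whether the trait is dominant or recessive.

recessive

Daniel and Priya are both unaffected yet have an affected child Elena. Under dominance, an affected child requires at least one affected parent, so the trait cannot be dominant.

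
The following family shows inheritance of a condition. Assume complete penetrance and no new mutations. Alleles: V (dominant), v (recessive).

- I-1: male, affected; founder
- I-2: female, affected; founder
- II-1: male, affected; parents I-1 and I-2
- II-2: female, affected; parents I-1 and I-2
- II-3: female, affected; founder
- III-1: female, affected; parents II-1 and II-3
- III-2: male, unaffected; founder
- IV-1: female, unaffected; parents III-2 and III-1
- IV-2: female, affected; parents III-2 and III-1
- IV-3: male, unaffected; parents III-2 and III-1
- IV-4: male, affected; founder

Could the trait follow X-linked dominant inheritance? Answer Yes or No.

A consistent assignment under X-linked dominant exists: I-1 X^V Y, I-2 X^V X^V, II-1 X^V Y, II-2 X^V X^V, II-3 X^V X^v, III-1 X^V X^v, III-2 X^v Y, IV-1 X^v X^v, IV-2 X^V X^v, IV-3 X^v Y, IV-4 X^V Y.
In this assignment every recorded phenotype matches its genotype and every non-founder's genotype is obtainable from its parents' genotypes, so the pedigree is consistent.

Yes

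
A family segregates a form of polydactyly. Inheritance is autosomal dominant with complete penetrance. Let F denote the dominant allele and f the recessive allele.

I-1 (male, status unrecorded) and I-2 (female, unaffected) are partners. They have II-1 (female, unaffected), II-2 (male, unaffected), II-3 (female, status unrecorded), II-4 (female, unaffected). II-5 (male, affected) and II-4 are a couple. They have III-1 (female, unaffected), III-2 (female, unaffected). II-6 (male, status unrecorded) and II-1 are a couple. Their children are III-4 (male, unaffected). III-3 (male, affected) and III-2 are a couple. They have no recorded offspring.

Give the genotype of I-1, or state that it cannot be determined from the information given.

I-1's phenotype is unrecorded, and no parent or child forces a single allele at both positions; consistent genotype assignments exist with I-1 as Ff or ff.

cannot be determined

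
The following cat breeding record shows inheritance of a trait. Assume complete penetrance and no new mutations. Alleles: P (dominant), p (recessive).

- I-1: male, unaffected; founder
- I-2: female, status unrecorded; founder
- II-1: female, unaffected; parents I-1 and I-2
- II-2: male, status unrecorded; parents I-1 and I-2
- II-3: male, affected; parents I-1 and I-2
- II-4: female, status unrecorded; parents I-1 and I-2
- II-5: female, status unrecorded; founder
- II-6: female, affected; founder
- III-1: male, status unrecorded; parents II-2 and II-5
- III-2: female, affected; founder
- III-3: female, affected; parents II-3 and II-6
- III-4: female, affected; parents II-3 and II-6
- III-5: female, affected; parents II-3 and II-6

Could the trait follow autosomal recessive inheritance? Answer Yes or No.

Yes

A consistent assignment under autosomal recessive exists: I-1 Pp, I-2 Pp, II-1 PP, II-2 PP, II-3 pp, II-4 PP, II-5 PP, II-6 pp, III-1 PP, III-2 pp, III-3 pp, III-4 pp, III-5 pp.
In this assignment every recorded phenotype matches its genotype and every non-founder's genotype is obtainable from its parents' genotypes, so the pedigree is consistent.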